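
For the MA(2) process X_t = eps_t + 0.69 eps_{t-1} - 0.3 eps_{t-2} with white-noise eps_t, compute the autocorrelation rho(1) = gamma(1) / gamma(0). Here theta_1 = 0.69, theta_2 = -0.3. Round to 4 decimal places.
\rho(1) = 0.3084

For an MA(q) process with theta_0 = 1, the autocovariance is
  gamma(k) = sigma^2 * sum_{i=0..q-k} theta_i * theta_{i+k},
and rho(k) = gamma(k) / gamma(0). Sigma^2 cancels.
  numerator   = (1)*(0.69) + (0.69)*(-0.3) = 0.483.
  denominator = (1)^2 + (0.69)^2 + (-0.3)^2 = 1.5661.
  rho(1) = 0.483 / 1.5661 = 0.3084.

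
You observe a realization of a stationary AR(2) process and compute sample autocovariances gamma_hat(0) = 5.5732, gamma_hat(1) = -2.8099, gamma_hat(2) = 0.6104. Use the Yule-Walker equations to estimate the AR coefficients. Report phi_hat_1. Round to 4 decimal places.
\hat\phi_{1} = -0.6020

The Yule-Walker equations for an AR(p) process read, in matrix form,
  Gamma_p phi = r_p,   with   (Gamma_p)_{ij} = gamma(|i - j|),
                       (r_p)_i = gamma(i),   i,j = 1..p.
Substitute the sample gammas (Toeplitz matrix and right-hand side of size 2):
  Gamma_p = [[5.5732, -2.8099], [-2.8099, 5.5732]]
  r_p     = [-2.8099, 0.6104]
Written out:
  5.5732 phi_1 - 2.8099 phi_2 = -2.8099
  -2.8099 phi_1 + 5.5732 phi_2 = 0.6104
Solve by Cramer's rule:
  det = gamma(0)^2 - gamma(1)^2 = (5.5732)^2 - (-2.8099)^2 = 31.06055824 - 7.89553801 = 23.16502023
  phi_hat_1 = [gamma(1) gamma(0) - gamma(1) gamma(2)] / det = [(-2.8099)(5.5732) - (-2.8099)(0.6104)] / 23.16502023 = -13.94497172 / 23.16502023 = -0.602
  phi_hat_2 = [gamma(0) gamma(2) - gamma(1)^2] / det = [(5.5732)(0.6104) - (-2.8099)^2] / 23.16502023 = -4.49365673 / 23.16502023 = -0.194
So phi_hat = [-0.6020, -0.1940].
Therefore phi_hat_1 = -0.6020.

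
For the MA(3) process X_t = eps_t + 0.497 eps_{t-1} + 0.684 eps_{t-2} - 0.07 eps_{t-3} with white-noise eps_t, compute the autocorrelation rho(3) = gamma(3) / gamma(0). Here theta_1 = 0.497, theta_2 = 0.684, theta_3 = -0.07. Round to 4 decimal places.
\rho(3) = -0.0407

For an MA(q) process with theta_0 = 1, the autocovariance is
  gamma(k) = sigma^2 * sum_{i=0..q-k} theta_i * theta_{i+k},
and rho(k) = gamma(k) / gamma(0). Sigma^2 cancels.
  numerator   = (1)*(-0.07) = -0.07.
  denominator = (1)^2 + (0.497)^2 + (0.684)^2 + (-0.07)^2 = 1.719765.
  rho(3) = -0.07 / 1.719765 = -0.0407.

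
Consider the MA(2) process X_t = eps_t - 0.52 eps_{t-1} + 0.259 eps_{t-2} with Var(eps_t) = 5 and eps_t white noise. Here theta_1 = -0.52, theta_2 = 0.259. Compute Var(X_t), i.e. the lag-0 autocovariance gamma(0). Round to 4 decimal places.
\gamma(0) = 6.6874

For an MA(q) process X_t = eps_t + sum_i theta_i eps_{t-i} with
Var(eps_t) = sigma^2, the variance is
  gamma(0) = sigma^2 * (1 + sum_i theta_i^2).
  sum_i theta_i^2 = (-0.52)^2 + (0.259)^2 = 0.2704 + 0.067081 = 0.337481.
  gamma(0) = 5 * (1 + 0.337481) = 5 * 1.337481 = 6.687405, which rounds to 6.6874.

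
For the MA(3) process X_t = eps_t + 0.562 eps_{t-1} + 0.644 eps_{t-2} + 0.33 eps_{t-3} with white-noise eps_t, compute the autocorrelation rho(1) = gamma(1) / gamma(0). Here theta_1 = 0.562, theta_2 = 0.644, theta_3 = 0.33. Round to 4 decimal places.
\rho(1) = 0.6178

For an MA(q) process with theta_0 = 1, the autocovariance is
  gamma(k) = sigma^2 * sum_{i=0..q-k} theta_i * theta_{i+k},
and rho(k) = gamma(k) / gamma(0). Sigma^2 cancels.
  numerator   = (1)*(0.562) + (0.562)*(0.644) + (0.644)*(0.33) = 1.136448.
  denominator = (1)^2 + (0.562)^2 + (0.644)^2 + (0.33)^2 = 1.83948.
  rho(1) = 1.136448 / 1.83948 = 0.6178.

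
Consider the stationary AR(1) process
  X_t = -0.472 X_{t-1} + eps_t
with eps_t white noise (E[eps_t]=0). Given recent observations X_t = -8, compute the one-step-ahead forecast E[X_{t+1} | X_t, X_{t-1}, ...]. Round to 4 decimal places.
E[X_{t+1} \mid \mathcal F_t] = 3.7760

For an AR(p) model X_t = c + sum_i phi_i X_{t-i} + eps_t, the
one-step-ahead conditional mean is
  E[X_{t+1} | X_t, ...] = c + sum_i phi_i X_{t+1-i}.
Substitute known values:
  E[X_{t+1} | ...] = (-0.472) * (-8)
                   = 3.7760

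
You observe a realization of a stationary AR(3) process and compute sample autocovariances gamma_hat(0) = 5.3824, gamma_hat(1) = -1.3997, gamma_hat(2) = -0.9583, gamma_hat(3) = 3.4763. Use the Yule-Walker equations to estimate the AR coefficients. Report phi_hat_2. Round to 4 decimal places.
\hat\phi_{2} = -0.0670

The Yule-Walker equations for an AR(p) process read, in matrix form,
  Gamma_p phi = r_p,   with   (Gamma_p)_{ij} = gamma(|i - j|),
                       (r_p)_i = gamma(i),   i,j = 1..p.
Substitute the sample gammas (Toeplitz matrix and right-hand side of size 3):
  Gamma_p = [[5.3824, -1.3997, -0.9583], [-1.3997, 5.3824, -1.3997], [-0.9583, -1.3997, 5.3824]]
  r_p     = [-1.3997, -0.9583, 3.4763]
Written out (R1..R3):
  (R1) 5.3824 phi_1 - 1.3997 phi_2 - 0.9583 phi_3 = -1.3997
  (R2) -1.3997 phi_1 + 5.3824 phi_2 - 1.3997 phi_3 = -0.9583
  (R3) -0.9583 phi_1 - 1.3997 phi_2 + 5.3824 phi_3 = 3.4763
Gaussian elimination:
  R2 <- R2 - (-1.3997/5.3824) R1 = R2 - (-0.260051) R1:  5.018406 phi_2 - 1.648907 phi_3 = -1.322294
  R3 <- R3 - (-0.9583/5.3824) R1 = R3 - (-0.178043) R1:  -1.648907 phi_2 + 5.211781 phi_3 = 3.227093
  R3 <- R3 - (-1.648907/5.018406) R2 = R3 - (-0.328572) R2:  4.669997 phi_3 = 2.792624
Back-substitution:
  phi_hat_3 = 2.792624 / 4.669997 = 0.597993
  phi_hat_2 = (-1.322294 - (-1.648907)(0.597993)) / 5.018406 = -0.067005
  phi_hat_1 = (-1.3997 - (-1.3997)(-0.067005) - (-0.9583)(0.597993)) / 5.3824 = -0.171007
So phi_hat = [-0.1710, -0.0670, 0.5980].
Therefore phi_hat_2 = -0.0670.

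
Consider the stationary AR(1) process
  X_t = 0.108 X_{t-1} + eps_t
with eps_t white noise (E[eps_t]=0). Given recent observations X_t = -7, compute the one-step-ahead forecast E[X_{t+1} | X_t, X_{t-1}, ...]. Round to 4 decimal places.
E[X_{t+1} \mid \mathcal F_t] = -0.7560

For an AR(p) model X_t = c + sum_i phi_i X_{t-i} + eps_t, the
one-step-ahead conditional mean is
  E[X_{t+1} | X_t, ...] = c + sum_i phi_i X_{t+1-i}.
Substitute known values:
  E[X_{t+1} | ...] = (0.108) * (-7)
                   = -0.7560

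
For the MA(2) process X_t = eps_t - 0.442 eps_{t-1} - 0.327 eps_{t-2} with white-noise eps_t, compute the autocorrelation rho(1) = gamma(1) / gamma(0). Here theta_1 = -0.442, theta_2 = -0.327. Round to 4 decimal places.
\rho(1) = -0.2284

For an MA(q) process with theta_0 = 1, the autocovariance is
  gamma(k) = sigma^2 * sum_{i=0..q-k} theta_i * theta_{i+k},
and rho(k) = gamma(k) / gamma(0). Sigma^2 cancels.
  numerator   = (1)*(-0.442) + (-0.442)*(-0.327) = -0.297466.
  denominator = (1)^2 + (-0.442)^2 + (-0.327)^2 = 1.302293.
  rho(1) = -0.297466 / 1.302293 = -0.2284.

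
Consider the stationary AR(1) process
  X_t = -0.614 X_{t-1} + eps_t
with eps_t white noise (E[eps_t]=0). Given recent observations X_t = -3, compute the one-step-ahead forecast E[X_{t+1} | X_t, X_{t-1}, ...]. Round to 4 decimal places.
E[X_{t+1} \mid \mathcal F_t] = 1.8420

For an AR(p) model X_t = c + sum_i phi_i X_{t-i} + eps_t, the
one-step-ahead conditional mean is
  E[X_{t+1} | X_t, ...] = c + sum_i phi_i X_{t+1-i}.
Substitute known values:
  E[X_{t+1} | ...] = (-0.614) * (-3)
                   = 1.8420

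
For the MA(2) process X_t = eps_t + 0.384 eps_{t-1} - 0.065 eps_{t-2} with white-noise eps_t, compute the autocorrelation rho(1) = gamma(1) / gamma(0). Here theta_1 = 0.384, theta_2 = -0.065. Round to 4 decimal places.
\rho(1) = 0.3118

For an MA(q) process with theta_0 = 1, the autocovariance is
  gamma(k) = sigma^2 * sum_{i=0..q-k} theta_i * theta_{i+k},
and rho(k) = gamma(k) / gamma(0). Sigma^2 cancels.
  numerator   = (1)*(0.384) + (0.384)*(-0.065) = 0.35904.
  denominator = (1)^2 + (0.384)^2 + (-0.065)^2 = 1.151681.
  rho(1) = 0.35904 / 1.151681 = 0.3118.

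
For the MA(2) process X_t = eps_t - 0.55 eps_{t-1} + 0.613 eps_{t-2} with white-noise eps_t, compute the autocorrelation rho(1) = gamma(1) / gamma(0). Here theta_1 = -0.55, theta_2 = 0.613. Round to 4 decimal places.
\rho(1) = -0.5286

For an MA(q) process with theta_0 = 1, the autocovariance is
  gamma(k) = sigma^2 * sum_{i=0..q-k} theta_i * theta_{i+k},
and rho(k) = gamma(k) / gamma(0). Sigma^2 cancels.
  numerator   = (1)*(-0.55) + (-0.55)*(0.613) = -0.88715.
  denominator = (1)^2 + (-0.55)^2 + (0.613)^2 = 1.678269.
  rho(1) = -0.88715 / 1.678269 = -0.5286.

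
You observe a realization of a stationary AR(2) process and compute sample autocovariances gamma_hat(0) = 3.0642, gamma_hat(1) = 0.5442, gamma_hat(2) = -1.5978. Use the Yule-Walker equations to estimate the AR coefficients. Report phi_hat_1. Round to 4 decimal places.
\hat\phi_{1} = 0.2790

The Yule-Walker equations for an AR(p) process read, in matrix form,
  Gamma_p phi = r_p,   with   (Gamma_p)_{ij} = gamma(|i - j|),
                       (r_p)_i = gamma(i),   i,j = 1..p.
Substitute the sample gammas (Toeplitz matrix and right-hand side of size 2):
  Gamma_p = [[3.0642, 0.5442], [0.5442, 3.0642]]
  r_p     = [0.5442, -1.5978]
Written out:
  3.0642 phi_1 + 0.5442 phi_2 = 0.5442
  0.5442 phi_1 + 3.0642 phi_2 = -1.5978
Solve by Cramer's rule:
  det = gamma(0)^2 - gamma(1)^2 = (3.0642)^2 - (0.5442)^2 = 9.38932164 - 0.29615364 = 9.093168
  phi_hat_1 = [gamma(1) gamma(0) - gamma(1) gamma(2)] / det = [(0.5442)(3.0642) - (0.5442)(-1.5978)] / 9.093168 = 2.5370604 / 9.093168 = 0.279
  phi_hat_2 = [gamma(0) gamma(2) - gamma(1)^2] / det = [(3.0642)(-1.5978) - (0.5442)^2] / 9.093168 = -5.1921324 / 9.093168 = -0.571
So phi_hat = [0.2790, -0.5710].
Therefore phi_hat_1 = 0.2790.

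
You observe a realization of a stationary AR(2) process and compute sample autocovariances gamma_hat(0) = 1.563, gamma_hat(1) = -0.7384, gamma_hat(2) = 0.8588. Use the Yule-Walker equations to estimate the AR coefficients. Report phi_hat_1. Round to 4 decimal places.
\hat\phi_{1} = -0.2740

The Yule-Walker equations for an AR(p) process read, in matrix form,
  Gamma_p phi = r_p,   with   (Gamma_p)_{ij} = gamma(|i - j|),
                       (r_p)_i = gamma(i),   i,j = 1..p.
Substitute the sample gammas (Toeplitz matrix and right-hand side of size 2):
  Gamma_p = [[1.563, -0.7384], [-0.7384, 1.563]]
  r_p     = [-0.7384, 0.8588]
Written out:
  1.563 phi_1 - 0.7384 phi_2 = -0.7384
  -0.7384 phi_1 + 1.563 phi_2 = 0.8588
Solve by Cramer's rule:
  det = gamma(0)^2 - gamma(1)^2 = (1.563)^2 - (-0.7384)^2 = 2.442969 - 0.54523456 = 1.89773444
  phi_hat_1 = [gamma(1) gamma(0) - gamma(1) gamma(2)] / det = [(-0.7384)(1.563) - (-0.7384)(0.8588)] / 1.89773444 = -0.51998128 / 1.89773444 = -0.274
  phi_hat_2 = [gamma(0) gamma(2) - gamma(1)^2] / det = [(1.563)(0.8588) - (-0.7384)^2] / 1.89773444 = 0.79706984 / 1.89773444 = 0.42
So phi_hat = [-0.2740, 0.4200].
Therefore phi_hat_1 = -0.2740.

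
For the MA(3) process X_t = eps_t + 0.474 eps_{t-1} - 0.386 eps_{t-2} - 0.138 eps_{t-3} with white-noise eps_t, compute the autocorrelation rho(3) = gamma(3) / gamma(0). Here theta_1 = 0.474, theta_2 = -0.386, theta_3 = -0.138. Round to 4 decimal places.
\rho(3) = -0.0991

For an MA(q) process with theta_0 = 1, the autocovariance is
  gamma(k) = sigma^2 * sum_{i=0..q-k} theta_i * theta_{i+k},
and rho(k) = gamma(k) / gamma(0). Sigma^2 cancels.
  numerator   = (1)*(-0.138) = -0.138.
  denominator = (1)^2 + (0.474)^2 + (-0.386)^2 + (-0.138)^2 = 1.392716.
  rho(3) = -0.138 / 1.392716 = -0.0991.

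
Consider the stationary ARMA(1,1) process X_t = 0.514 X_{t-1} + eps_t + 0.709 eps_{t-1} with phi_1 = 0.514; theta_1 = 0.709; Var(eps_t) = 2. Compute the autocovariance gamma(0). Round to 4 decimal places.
\gamma(0) = 6.0656

Multiply the model equation by X_{t-k} and take expectations. With theta_0 = psi_0 = 1 and psi_j the MA(infinity) weights, this gives
  gamma(k) - sum_i phi_i gamma(k-i) = c_k,
  c_k = sigma^2 * sum_{j=k..q} theta_j psi_{j-k}   (c_k = 0 for k > q),
using gamma(-m) = gamma(m).
psi-weights needed (psi_j = theta_j + sum_i phi_i psi_{j-i}):
  psi_1 = theta_1 + phi_1 = 0.709 + (0.514) = 1.223
Right-hand sides:
  c_0 = sigma^2 (1 + theta_1 psi_1) = 2 * (1 + (0.709)(1.223)) = 2 * 1.867107 = 3.734214
  c_1 = sigma^2 theta_1 = 2 * (0.709) = 1.418
  c_2 = 0
Equations for k = 0 and k = 1 (AR order 1):
  gamma(0) = phi_1 gamma(1) + c_0
  gamma(1) = phi_1 gamma(0) + c_1
Substituting the second into the first: gamma(0) (1 - phi_1^2) = c_0 + phi_1 c_1, so
  gamma(0) = (c_0 + phi_1 c_1) / (1 - phi_1^2) = (3.734214 + (0.514)(1.418)) / (1 - (0.514)^2) = 4.463066 / 0.735804 = 6.065564.
Therefore gamma(0) = 6.0656 (to 4 decimal places).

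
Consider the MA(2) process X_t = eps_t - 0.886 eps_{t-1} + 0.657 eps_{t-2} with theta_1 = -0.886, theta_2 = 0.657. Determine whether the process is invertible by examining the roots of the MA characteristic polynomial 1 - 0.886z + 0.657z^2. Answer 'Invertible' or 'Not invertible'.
\text{Invertible}

The MA(q) characteristic polynomial is P(z) = 1 - 0.886z + 0.657z^2.
Invertibility requires all roots to lie outside the unit circle, i.e. |z| > 1 for every root.
Set 1 + (-0.886) z + (0.657) z^2 = 0, i.e. a z^2 + b z + c = 0 with a = 0.657, b = -0.886, c = 1.
Discriminant D = b^2 - 4ac = (-0.886)^2 - 4*(0.657)*1 = 0.784996 - (2.628) = -1.843004.
D < 0, so the roots are the complex-conjugate pair z = (-b +/- i sqrt(-D)) / (2a) = 0.6743 +/- 1.0332i.
For a conjugate pair |z|^2 = z * conj(z) = (product of roots) = c/a = 1/(0.657) = 1.52207, so |z| = sqrt(1.52207) = 1.2337 for both roots.
Moduli of all roots: 1.2337, 1.2337.
All moduli strictly greater than 1? Yes.
Verdict: Invertible.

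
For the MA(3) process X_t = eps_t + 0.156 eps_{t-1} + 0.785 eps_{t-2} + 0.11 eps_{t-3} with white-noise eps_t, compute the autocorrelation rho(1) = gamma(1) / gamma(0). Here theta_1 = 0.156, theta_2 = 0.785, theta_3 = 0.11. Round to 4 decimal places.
\rho(1) = 0.2207

For an MA(q) process with theta_0 = 1, the autocovariance is
  gamma(k) = sigma^2 * sum_{i=0..q-k} theta_i * theta_{i+k},
and rho(k) = gamma(k) / gamma(0). Sigma^2 cancels.
  numerator   = (1)*(0.156) + (0.156)*(0.785) + (0.785)*(0.11) = 0.36481.
  denominator = (1)^2 + (0.156)^2 + (0.785)^2 + (0.11)^2 = 1.652661.
  rho(1) = 0.36481 / 1.652661 = 0.2207.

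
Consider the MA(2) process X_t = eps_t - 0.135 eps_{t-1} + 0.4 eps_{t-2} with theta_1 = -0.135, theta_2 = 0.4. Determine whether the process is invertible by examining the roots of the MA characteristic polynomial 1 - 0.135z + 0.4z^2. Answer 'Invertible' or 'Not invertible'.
\text{Invertible}

The MA(q) characteristic polynomial is P(z) = 1 - 0.135z + 0.4z^2.
Invertibility requires all roots to lie outside the unit circle, i.e. |z| > 1 for every root.
Set 1 + (-0.135) z + (0.4) z^2 = 0, i.e. a z^2 + b z + c = 0 with a = 0.4, b = -0.135, c = 1.
Discriminant D = b^2 - 4ac = (-0.135)^2 - 4*(0.4)*1 = 0.018225 - (1.6) = -1.581775.
D < 0, so the roots are the complex-conjugate pair z = (-b +/- i sqrt(-D)) / (2a) = 0.1688 +/- 1.5721i.
For a conjugate pair |z|^2 = z * conj(z) = (product of roots) = c/a = 1/(0.4) = 2.5, so |z| = sqrt(2.5) = 1.5811 for both roots.
Moduli of all roots: 1.5811, 1.5811.
All moduli strictly greater than 1? Yes.
Verdict: Invertible.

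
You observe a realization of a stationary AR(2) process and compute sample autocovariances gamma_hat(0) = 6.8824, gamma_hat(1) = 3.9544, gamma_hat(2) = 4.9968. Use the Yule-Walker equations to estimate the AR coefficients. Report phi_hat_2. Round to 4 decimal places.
\hat\phi_{2} = 0.5910

The Yule-Walker equations for an AR(p) process read, in matrix form,
  Gamma_p phi = r_p,   with   (Gamma_p)_{ij} = gamma(|i - j|),
                       (r_p)_i = gamma(i),   i,j = 1..p.
Substitute the sample gammas (Toeplitz matrix and right-hand side of size 2):
  Gamma_p = [[6.8824, 3.9544], [3.9544, 6.8824]]
  r_p     = [3.9544, 4.9968]
Written out:
  6.8824 phi_1 + 3.9544 phi_2 = 3.9544
  3.9544 phi_1 + 6.8824 phi_2 = 4.9968
Solve by Cramer's rule:
  det = gamma(0)^2 - gamma(1)^2 = (6.8824)^2 - (3.9544)^2 = 47.36742976 - 15.63727936 = 31.7301504
  phi_hat_1 = [gamma(1) gamma(0) - gamma(1) gamma(2)] / det = [(3.9544)(6.8824) - (3.9544)(4.9968)] / 31.7301504 = 7.45641664 / 31.7301504 = 0.235
  phi_hat_2 = [gamma(0) gamma(2) - gamma(1)^2] / det = [(6.8824)(4.9968) - (3.9544)^2] / 31.7301504 = 18.75269696 / 31.7301504 = 0.591
So phi_hat = [0.2350, 0.5910].
Therefore phi_hat_2 = 0.5910.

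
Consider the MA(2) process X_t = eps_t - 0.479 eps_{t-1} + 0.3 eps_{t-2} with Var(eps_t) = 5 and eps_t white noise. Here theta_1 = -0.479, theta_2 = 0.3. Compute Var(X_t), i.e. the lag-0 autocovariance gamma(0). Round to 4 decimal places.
\gamma(0) = 6.5972

For an MA(q) process X_t = eps_t + sum_i theta_i eps_{t-i} with
Var(eps_t) = sigma^2, the variance is
  gamma(0) = sigma^2 * (1 + sum_i theta_i^2).
  sum_i theta_i^2 = (-0.479)^2 + (0.3)^2 = 0.229441 + 0.09 = 0.319441.
  gamma(0) = 5 * (1 + 0.319441) = 5 * 1.319441 = 6.597205, which rounds to 6.5972.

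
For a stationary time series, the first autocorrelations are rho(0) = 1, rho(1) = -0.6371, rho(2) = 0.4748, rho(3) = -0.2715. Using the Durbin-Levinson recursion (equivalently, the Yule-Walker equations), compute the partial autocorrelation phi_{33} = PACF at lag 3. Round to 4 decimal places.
\phi_{33} = 0.1191

The PACF at lag k is phi_{kk}, the last component of the solution
to the Yule-Walker system G_k phi = r_k where
  (G_k)_{ij} = rho(|i - j|), (r_k)_i = rho(i), i,j = 1..k.
Equivalently, Durbin-Levinson gives phi_{kk} iteratively:
  phi_{11} = rho(1)
  phi_{kk} = [rho(k) - sum_{j=1..k-1} phi_{k-1,j} rho(k-j)]
            / [1 - sum_{j=1..k-1} phi_{k-1,j} rho(j)],
  phi_{k,j} = phi_{k-1,j} - phi_{kk} phi_{k-1,k-j},  j = 1..k-1.
Step k = 1:
  phi_11 = rho(1) = -0.6371.
Step k = 2:
  phi_22 = [rho(2) - phi_11 rho(1)] / [1 - phi_11 rho(1)] = [0.4748 - (-0.6371)(-0.6371)] / [1 - (-0.6371)(-0.6371)]
         = 0.06890359 / 0.59410359 = 0.115979.
  Update: phi_21 = phi_11 - phi_22 phi_11 = -0.6371 - (0.115979)(-0.6371) = -0.56321.
Step k = 3:
  phi_33 = [rho(3) - phi_21 rho(2) - phi_22 rho(1)] / [1 - phi_21 rho(1) - phi_22 rho(2)]
    numerator   = -0.2715 - (-0.56321)(0.4748) - (0.115979)(-0.6371) = 0.06980225
    denominator = 1 - (-0.56321)(-0.6371) - (0.115979)(0.4748) = 0.58611221
  phi_33 = 0.06980225 / 0.58611221 = 0.1191.
Therefore phi_{33} = 0.1191.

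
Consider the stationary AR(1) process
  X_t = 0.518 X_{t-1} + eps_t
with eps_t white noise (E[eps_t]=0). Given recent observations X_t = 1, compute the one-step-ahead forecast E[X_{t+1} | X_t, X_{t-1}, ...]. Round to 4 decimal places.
E[X_{t+1} \mid \mathcal F_t] = 0.5180

For an AR(p) model X_t = c + sum_i phi_i X_{t-i} + eps_t, the
one-step-ahead conditional mean is
  E[X_{t+1} | X_t, ...] = c + sum_i phi_i X_{t+1-i}.
Substitute known values:
  E[X_{t+1} | ...] = (0.518) * (1)
                   = 0.5180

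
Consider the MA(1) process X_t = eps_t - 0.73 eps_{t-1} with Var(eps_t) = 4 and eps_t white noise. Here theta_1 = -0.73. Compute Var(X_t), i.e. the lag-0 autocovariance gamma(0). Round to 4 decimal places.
\gamma(0) = 6.1316

For an MA(q) process X_t = eps_t + sum_i theta_i eps_{t-i} with
Var(eps_t) = sigma^2, the variance is
  gamma(0) = sigma^2 * (1 + sum_i theta_i^2).
  sum_i theta_i^2 = (-0.73)^2 = 0.5329.
  gamma(0) = 4 * (1 + 0.5329) = 4 * 1.5329 = 6.1316.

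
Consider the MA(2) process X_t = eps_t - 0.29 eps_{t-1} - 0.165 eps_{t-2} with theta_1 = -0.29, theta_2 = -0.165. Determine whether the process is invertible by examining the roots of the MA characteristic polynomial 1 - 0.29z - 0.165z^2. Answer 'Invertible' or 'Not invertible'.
\text{Invertible}

The MA(q) characteristic polynomial is P(z) = 1 - 0.29z - 0.165z^2.
Invertibility requires all roots to lie outside the unit circle, i.e. |z| > 1 for every root.
Set 1 + (-0.29) z + (-0.165) z^2 = 0, i.e. a z^2 + b z + c = 0 with a = -0.165, b = -0.29, c = 1.
Discriminant D = b^2 - 4ac = (-0.29)^2 - 4*(-0.165)*1 = 0.0841 - (-0.66) = 0.7441.
D >= 0, so the roots are real: z = (-b +/- sqrt(D)) / (2a) = (0.29 +/- 0.862612) / (-0.33).
  z_1 = (0.29 + 0.862612) / (-0.33) = -3.4928,   |z_1| = 3.4928.
  z_2 = (0.29 - 0.862612) / (-0.33) = 1.7352,   |z_2| = 1.7352.
Moduli of all roots: 3.4928, 1.7352.
All moduli strictly greater than 1? Yes.
Verdict: Invertible.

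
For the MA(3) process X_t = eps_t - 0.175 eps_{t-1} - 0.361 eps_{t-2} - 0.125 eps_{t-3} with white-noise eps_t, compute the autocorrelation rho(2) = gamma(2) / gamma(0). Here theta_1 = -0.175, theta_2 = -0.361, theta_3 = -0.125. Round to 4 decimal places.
\rho(2) = -0.2882

For an MA(q) process with theta_0 = 1, the autocovariance is
  gamma(k) = sigma^2 * sum_{i=0..q-k} theta_i * theta_{i+k},
and rho(k) = gamma(k) / gamma(0). Sigma^2 cancels.
  numerator   = (1)*(-0.361) + (-0.175)*(-0.125) = -0.339125.
  denominator = (1)^2 + (-0.175)^2 + (-0.361)^2 + (-0.125)^2 = 1.176571.
  rho(2) = -0.339125 / 1.176571 = -0.2882.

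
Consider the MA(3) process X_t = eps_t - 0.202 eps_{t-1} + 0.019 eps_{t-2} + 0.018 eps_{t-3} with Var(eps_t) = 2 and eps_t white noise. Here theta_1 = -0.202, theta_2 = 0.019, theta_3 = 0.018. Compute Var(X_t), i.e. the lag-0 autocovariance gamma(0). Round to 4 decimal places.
\gamma(0) = 2.0830

For an MA(q) process X_t = eps_t + sum_i theta_i eps_{t-i} with
Var(eps_t) = sigma^2, the variance is
  gamma(0) = sigma^2 * (1 + sum_i theta_i^2).
  sum_i theta_i^2 = (-0.202)^2 + (0.019)^2 + (0.018)^2 = 0.040804 + 0.000361 + 0.000324 = 0.041489.
  gamma(0) = 2 * (1 + 0.041489) = 2 * 1.041489 = 2.082978, which rounds to 2.0830.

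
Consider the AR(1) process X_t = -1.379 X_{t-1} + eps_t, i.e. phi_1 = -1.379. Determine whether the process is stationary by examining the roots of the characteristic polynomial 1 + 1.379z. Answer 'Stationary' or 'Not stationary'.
\text{Not stationary}

The AR(p) characteristic polynomial is P(z) = 1 + 1.379z.
Stationarity requires all roots to lie outside the unit circle, i.e. |z| > 1 for every root.
This is linear in z: 1 + (1.379) z = 0  =>  z = -1/(1.379) = -0.725163,  |z| = 0.725163.
Moduli of all roots: 0.7252.
All moduli strictly greater than 1? No.
Verdict: Not stationary.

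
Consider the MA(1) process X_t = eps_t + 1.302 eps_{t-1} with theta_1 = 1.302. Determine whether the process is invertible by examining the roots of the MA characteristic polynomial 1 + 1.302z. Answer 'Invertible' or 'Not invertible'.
\text{Not invertible}

The MA(q) characteristic polynomial is P(z) = 1 + 1.302z.
Invertibility requires all roots to lie outside the unit circle, i.e. |z| > 1 for every root.
This is linear in z: 1 + (1.302) z = 0  =>  z = -1/(1.302) = -0.768049,  |z| = 0.768049.
Moduli of all roots: 0.7680.
All moduli strictly greater than 1? No.
Verdict: Not invertible.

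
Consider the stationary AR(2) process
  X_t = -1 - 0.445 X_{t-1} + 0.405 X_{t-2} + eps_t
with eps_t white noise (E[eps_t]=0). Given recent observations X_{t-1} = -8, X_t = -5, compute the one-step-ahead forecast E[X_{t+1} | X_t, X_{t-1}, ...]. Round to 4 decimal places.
E[X_{t+1} \mid \mathcal F_t] = -2.0150

For an AR(p) model X_t = c + sum_i phi_i X_{t-i} + eps_t, the
one-step-ahead conditional mean is
  E[X_{t+1} | X_t, ...] = c + sum_i phi_i X_{t+1-i}.
Substitute known values:
  E[X_{t+1} | ...] = -1 + (-0.445) * (-5) + (0.405) * (-8)
                   = -2.0150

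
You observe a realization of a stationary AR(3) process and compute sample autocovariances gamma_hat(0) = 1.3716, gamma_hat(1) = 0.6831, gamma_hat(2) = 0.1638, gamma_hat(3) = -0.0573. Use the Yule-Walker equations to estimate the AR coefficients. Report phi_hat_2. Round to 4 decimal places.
\hat\phi_{2} = -0.1501

The Yule-Walker equations for an AR(p) process read, in matrix form,
  Gamma_p phi = r_p,   with   (Gamma_p)_{ij} = gamma(|i - j|),
                       (r_p)_i = gamma(i),   i,j = 1..p.
Substitute the sample gammas (Toeplitz matrix and right-hand side of size 3):
  Gamma_p = [[1.3716, 0.6831, 0.1638], [0.6831, 1.3716, 0.6831], [0.1638, 0.6831, 1.3716]]
  r_p     = [0.6831, 0.1638, -0.0573]
Written out (R1..R3):
  (R1) 1.3716 phi_1 + 0.6831 phi_2 + 0.1638 phi_3 = 0.6831
  (R2) 0.6831 phi_1 + 1.3716 phi_2 + 0.6831 phi_3 = 0.1638
  (R3) 0.1638 phi_1 + 0.6831 phi_2 + 1.3716 phi_3 = -0.0573
Gaussian elimination:
  R2 <- R2 - (0.6831/1.3716) R1 = R2 - (0.498031) R1:  1.031395 phi_2 + 0.601522 phi_3 = -0.176405
  R3 <- R3 - (0.1638/1.3716) R1 = R3 - (0.119423) R1:  0.601522 phi_2 + 1.352039 phi_3 = -0.138878
  R3 <- R3 - (0.601522/1.031395) R2 = R3 - (0.583213) R2:  1.001223 phi_3 = -0.035996
Back-substitution:
  phi_hat_3 = -0.035996 / 1.001223 = -0.035952
  phi_hat_2 = (-0.176405 - (0.601522)(-0.035952)) / 1.031395 = -0.150068
  phi_hat_1 = (0.6831 - (0.6831)(-0.150068) - (0.1638)(-0.035952)) / 1.3716 = 0.577064
So phi_hat = [0.5771, -0.1501, -0.0360].
Therefore phi_hat_2 = -0.1501.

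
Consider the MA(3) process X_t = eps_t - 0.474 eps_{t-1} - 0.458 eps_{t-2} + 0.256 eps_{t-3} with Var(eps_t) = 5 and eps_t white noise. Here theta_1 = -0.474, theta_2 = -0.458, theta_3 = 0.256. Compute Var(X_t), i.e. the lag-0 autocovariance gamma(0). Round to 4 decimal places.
\gamma(0) = 7.4999

For an MA(q) process X_t = eps_t + sum_i theta_i eps_{t-i} with
Var(eps_t) = sigma^2, the variance is
  gamma(0) = sigma^2 * (1 + sum_i theta_i^2).
  sum_i theta_i^2 = (-0.474)^2 + (-0.458)^2 + (0.256)^2 = 0.224676 + 0.209764 + 0.065536 = 0.499976.
  gamma(0) = 5 * (1 + 0.499976) = 5 * 1.499976 = 7.49988, which rounds to 7.4999.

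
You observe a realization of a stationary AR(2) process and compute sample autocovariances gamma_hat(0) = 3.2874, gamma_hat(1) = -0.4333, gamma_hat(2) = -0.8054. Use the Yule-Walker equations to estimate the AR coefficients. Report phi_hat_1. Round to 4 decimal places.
\hat\phi_{1} = -0.1670

The Yule-Walker equations for an AR(p) process read, in matrix form,
  Gamma_p phi = r_p,   with   (Gamma_p)_{ij} = gamma(|i - j|),
                       (r_p)_i = gamma(i),   i,j = 1..p.
Substitute the sample gammas (Toeplitz matrix and right-hand side of size 2):
  Gamma_p = [[3.2874, -0.4333], [-0.4333, 3.2874]]
  r_p     = [-0.4333, -0.8054]
Written out:
  3.2874 phi_1 - 0.4333 phi_2 = -0.4333
  -0.4333 phi_1 + 3.2874 phi_2 = -0.8054
Solve by Cramer's rule:
  det = gamma(0)^2 - gamma(1)^2 = (3.2874)^2 - (-0.4333)^2 = 10.80699876 - 0.18774889 = 10.61924987
  phi_hat_1 = [gamma(1) gamma(0) - gamma(1) gamma(2)] / det = [(-0.4333)(3.2874) - (-0.4333)(-0.8054)] / 10.61924987 = -1.77341024 / 10.61924987 = -0.167
  phi_hat_2 = [gamma(0) gamma(2) - gamma(1)^2] / det = [(3.2874)(-0.8054) - (-0.4333)^2] / 10.61924987 = -2.83542085 / 10.61924987 = -0.267
So phi_hat = [-0.1670, -0.2670].
Therefore phi_hat_1 = -0.1670.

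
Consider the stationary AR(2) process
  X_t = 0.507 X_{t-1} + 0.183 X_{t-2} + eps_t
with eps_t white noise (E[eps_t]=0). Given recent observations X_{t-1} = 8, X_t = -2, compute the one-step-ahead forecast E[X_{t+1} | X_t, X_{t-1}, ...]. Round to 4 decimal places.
E[X_{t+1} \mid \mathcal F_t] = 0.4500

For an AR(p) model X_t = c + sum_i phi_i X_{t-i} + eps_t, the
one-step-ahead conditional mean is
  E[X_{t+1} | X_t, ...] = c + sum_i phi_i X_{t+1-i}.
Substitute known values:
  E[X_{t+1} | ...] = (0.507) * (-2) + (0.183) * (8)
                   = 0.4500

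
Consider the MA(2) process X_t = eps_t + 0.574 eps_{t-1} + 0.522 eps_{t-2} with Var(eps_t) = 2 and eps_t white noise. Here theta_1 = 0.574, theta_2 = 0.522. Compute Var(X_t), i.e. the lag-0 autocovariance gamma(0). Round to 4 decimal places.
\gamma(0) = 3.2039

For an MA(q) process X_t = eps_t + sum_i theta_i eps_{t-i} with
Var(eps_t) = sigma^2, the variance is
  gamma(0) = sigma^2 * (1 + sum_i theta_i^2).
  sum_i theta_i^2 = (0.574)^2 + (0.522)^2 = 0.329476 + 0.272484 = 0.60196.
  gamma(0) = 2 * (1 + 0.60196) = 2 * 1.60196 = 3.20392, which rounds to 3.2039.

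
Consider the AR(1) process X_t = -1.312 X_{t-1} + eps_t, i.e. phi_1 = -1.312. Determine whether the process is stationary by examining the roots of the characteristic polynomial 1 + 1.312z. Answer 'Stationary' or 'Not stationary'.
\text{Not stationary}

The AR(p) characteristic polynomial is P(z) = 1 + 1.312z.
Stationarity requires all roots to lie outside the unit circle, i.e. |z| > 1 for every root.
This is linear in z: 1 + (1.312) z = 0  =>  z = -1/(1.312) = -0.762195,  |z| = 0.762195.
Moduli of all roots: 0.7622.
All moduli strictly greater than 1? No.
Verdict: Not stationary.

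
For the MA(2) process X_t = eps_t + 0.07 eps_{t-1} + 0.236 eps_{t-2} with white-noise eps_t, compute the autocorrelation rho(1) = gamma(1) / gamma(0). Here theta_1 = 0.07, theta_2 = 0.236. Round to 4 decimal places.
\rho(1) = 0.0816

For an MA(q) process with theta_0 = 1, the autocovariance is
  gamma(k) = sigma^2 * sum_{i=0..q-k} theta_i * theta_{i+k},
and rho(k) = gamma(k) / gamma(0). Sigma^2 cancels.
  numerator   = (1)*(0.07) + (0.07)*(0.236) = 0.08652.
  denominator = (1)^2 + (0.07)^2 + (0.236)^2 = 1.060596.
  rho(1) = 0.08652 / 1.060596 = 0.0816.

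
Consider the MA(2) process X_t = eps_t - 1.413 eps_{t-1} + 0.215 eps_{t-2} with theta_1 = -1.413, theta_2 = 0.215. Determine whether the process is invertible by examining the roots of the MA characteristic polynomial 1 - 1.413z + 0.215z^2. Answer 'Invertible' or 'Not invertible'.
\text{Not invertible}

The MA(q) characteristic polynomial is P(z) = 1 - 1.413z + 0.215z^2.
Invertibility requires all roots to lie outside the unit circle, i.e. |z| > 1 for every root.
Set 1 + (-1.413) z + (0.215) z^2 = 0, i.e. a z^2 + b z + c = 0 with a = 0.215, b = -1.413, c = 1.
Discriminant D = b^2 - 4ac = (-1.413)^2 - 4*(0.215)*1 = 1.996569 - (0.86) = 1.136569.
D >= 0, so the roots are real: z = (-b +/- sqrt(D)) / (2a) = (1.413 +/- 1.0661) / (0.43).
  z_1 = (1.413 + 1.0661) / (0.43) = 5.7653,   |z_1| = 5.7653.
  z_2 = (1.413 - 1.0661) / (0.43) = 0.8067,   |z_2| = 0.8067.
Moduli of all roots: 5.7653, 0.8067.
All moduli strictly greater than 1? No.
Verdict: Not invertible.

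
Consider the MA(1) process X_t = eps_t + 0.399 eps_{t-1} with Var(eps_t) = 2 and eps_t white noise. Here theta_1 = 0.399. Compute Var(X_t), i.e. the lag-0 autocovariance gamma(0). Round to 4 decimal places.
\gamma(0) = 2.3184

For an MA(q) process X_t = eps_t + sum_i theta_i eps_{t-i} with
Var(eps_t) = sigma^2, the variance is
  gamma(0) = sigma^2 * (1 + sum_i theta_i^2).
  sum_i theta_i^2 = (0.399)^2 = 0.159201.
  gamma(0) = 2 * (1 + 0.159201) = 2 * 1.159201 = 2.318402, which rounds to 2.3184.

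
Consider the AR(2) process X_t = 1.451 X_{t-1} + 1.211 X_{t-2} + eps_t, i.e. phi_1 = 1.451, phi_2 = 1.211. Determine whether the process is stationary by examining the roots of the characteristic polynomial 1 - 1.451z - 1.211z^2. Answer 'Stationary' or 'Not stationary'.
\text{Not stationary}

The AR(p) characteristic polynomial is P(z) = 1 - 1.451z - 1.211z^2.
Stationarity requires all roots to lie outside the unit circle, i.e. |z| > 1 for every root.
Set 1 + (-1.451) z + (-1.211) z^2 = 0, i.e. a z^2 + b z + c = 0 with a = -1.211, b = -1.451, c = 1.
Discriminant D = b^2 - 4ac = (-1.451)^2 - 4*(-1.211)*1 = 2.105401 - (-4.844) = 6.949401.
D >= 0, so the roots are real: z = (-b +/- sqrt(D)) / (2a) = (1.451 +/- 2.636172) / (-2.422).
  z_1 = (1.451 + 2.636172) / (-2.422) = -1.6875,   |z_1| = 1.6875.
  z_2 = (1.451 - 2.636172) / (-2.422) = 0.4893,   |z_2| = 0.4893.
Moduli of all roots: 1.6875, 0.4893.
All moduli strictly greater than 1? No.
Verdict: Not stationary.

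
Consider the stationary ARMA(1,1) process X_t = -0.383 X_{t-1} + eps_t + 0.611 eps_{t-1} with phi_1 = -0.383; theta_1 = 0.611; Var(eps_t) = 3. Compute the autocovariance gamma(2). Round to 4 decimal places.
\gamma(2) = -0.2352

Multiply the model equation by X_{t-k} and take expectations. With theta_0 = psi_0 = 1 and psi_j the MA(infinity) weights, this gives
  gamma(k) - sum_i phi_i gamma(k-i) = c_k,
  c_k = sigma^2 * sum_{j=k..q} theta_j psi_{j-k}   (c_k = 0 for k > q),
using gamma(-m) = gamma(m).
psi-weights needed (psi_j = theta_j + sum_i phi_i psi_{j-i}):
  psi_1 = theta_1 + phi_1 = 0.611 + (-0.383) = 0.228
Right-hand sides:
  c_0 = sigma^2 (1 + theta_1 psi_1) = 3 * (1 + (0.611)(0.228)) = 3 * 1.139308 = 3.417924
  c_1 = sigma^2 theta_1 = 3 * (0.611) = 1.833
  c_2 = 0
Equations for k = 0 and k = 1 (AR order 1):
  gamma(0) = phi_1 gamma(1) + c_0
  gamma(1) = phi_1 gamma(0) + c_1
Substituting the second into the first: gamma(0) (1 - phi_1^2) = c_0 + phi_1 c_1, so
  gamma(0) = (c_0 + phi_1 c_1) / (1 - phi_1^2) = (3.417924 + (-0.383)(1.833)) / (1 - (-0.383)^2) = 2.715885 / 0.853311 = 3.182761.
  gamma(1) = phi_1 gamma(0) + c_1 = (-0.383)(3.182761) + (1.833) = 0.614003.
For k = 2 (> q): gamma(2) = phi_1 gamma(1) = (-0.383)(0.614003) = -0.235163.
Therefore gamma(2) = -0.2352 (to 4 decimal places).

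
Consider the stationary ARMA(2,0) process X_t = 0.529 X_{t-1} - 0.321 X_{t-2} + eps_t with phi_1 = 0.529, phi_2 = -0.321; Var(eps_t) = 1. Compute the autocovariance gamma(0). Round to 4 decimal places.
\gamma(0) = 1.3278

Multiply the model equation by X_{t-k} and take expectations. With theta_0 = psi_0 = 1 and psi_j the MA(infinity) weights, this gives
  gamma(k) - sum_i phi_i gamma(k-i) = c_k,
  c_k = sigma^2 * sum_{j=k..q} theta_j psi_{j-k}   (c_k = 0 for k > q),
using gamma(-m) = gamma(m).
Pure AR (q = 0): c_0 = sigma^2 = 1, c_k = 0 for k >= 1.
Equations for k = 0, 1, 2 (AR order 2, c_2 = 0):
  (E0) gamma(0) = phi_1 gamma(1) + phi_2 gamma(2) + c_0
  (E1) gamma(1) = phi_1 gamma(0) + phi_2 gamma(1) + c_1
  (E2) gamma(2) = phi_1 gamma(1) + phi_2 gamma(0)
From (E1): gamma(1) = A gamma(0) + B with
  A = phi_1 / (1 - phi_2) = 0.529 / 1.321 = 0.400454,   B = c_1 / (1 - phi_2) = 0 / 1.321 = 0.
Insert (E2) into (E0): gamma(0) (1 - phi_2^2) = phi_1 (1 + phi_2) gamma(1) + c_0.
  phi_1 (1 + phi_2) = (0.529)(0.679) = 0.359191,   1 - phi_2^2 = 0.896959.
Replace gamma(1) by A gamma(0) + B and collect gamma(0):
  gamma(0) [0.896959 - (0.359191)(0.400454)] = c_0 = 1
  gamma(0) * 0.753119 = 1
  gamma(0) = 1 / 0.753119 = 1.327811.
Therefore gamma(0) = 1.3278 (to 4 decimal places).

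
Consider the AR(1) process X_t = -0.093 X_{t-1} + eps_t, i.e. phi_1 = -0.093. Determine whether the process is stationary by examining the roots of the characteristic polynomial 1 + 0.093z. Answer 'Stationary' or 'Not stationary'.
\text{Stationary}

The AR(p) characteristic polynomial is P(z) = 1 + 0.093z.
Stationarity requires all roots to lie outside the unit circle, i.e. |z| > 1 for every root.
This is linear in z: 1 + (0.093) z = 0  =>  z = -1/(0.093) = -10.752688,  |z| = 10.752688.
Moduli of all roots: 10.7527.
All moduli strictly greater than 1? Yes.
Verdict: Stationary.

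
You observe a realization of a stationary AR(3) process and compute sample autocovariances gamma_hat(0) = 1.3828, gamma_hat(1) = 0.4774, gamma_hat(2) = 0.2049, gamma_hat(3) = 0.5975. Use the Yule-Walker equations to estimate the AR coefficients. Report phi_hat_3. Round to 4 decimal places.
\hat\phi_{3} = 0.4220

The Yule-Walker equations for an AR(p) process read, in matrix form,
  Gamma_p phi = r_p,   with   (Gamma_p)_{ij} = gamma(|i - j|),
                       (r_p)_i = gamma(i),   i,j = 1..p.
Substitute the sample gammas (Toeplitz matrix and right-hand side of size 3):
  Gamma_p = [[1.3828, 0.4774, 0.2049], [0.4774, 1.3828, 0.4774], [0.2049, 0.4774, 1.3828]]
  r_p     = [0.4774, 0.2049, 0.5975]
Written out (R1..R3):
  (R1) 1.3828 phi_1 + 0.4774 phi_2 + 0.2049 phi_3 = 0.4774
  (R2) 0.4774 phi_1 + 1.3828 phi_2 + 0.4774 phi_3 = 0.2049
  (R3) 0.2049 phi_1 + 0.4774 phi_2 + 1.3828 phi_3 = 0.5975
Gaussian elimination:
  R2 <- R2 - (0.4774/1.3828) R1 = R2 - (0.345242) R1:  1.217982 phi_2 + 0.40666 phi_3 = 0.040082
  R3 <- R3 - (0.2049/1.3828) R1 = R3 - (0.148178) R1:  0.40666 phi_2 + 1.352438 phi_3 = 0.52676
  R3 <- R3 - (0.40666/1.217982) R2 = R3 - (0.33388) R2:  1.216663 phi_3 = 0.513378
Back-substitution:
  phi_hat_3 = 0.513378 / 1.216663 = 0.421956
  phi_hat_2 = (0.040082 - (0.40666)(0.421956)) / 1.217982 = -0.107974
  phi_hat_1 = (0.4774 - (0.4774)(-0.107974) - (0.2049)(0.421956)) / 1.3828 = 0.319994
So phi_hat = [0.3200, -0.1080, 0.4220].
Therefore phi_hat_3 = 0.4220.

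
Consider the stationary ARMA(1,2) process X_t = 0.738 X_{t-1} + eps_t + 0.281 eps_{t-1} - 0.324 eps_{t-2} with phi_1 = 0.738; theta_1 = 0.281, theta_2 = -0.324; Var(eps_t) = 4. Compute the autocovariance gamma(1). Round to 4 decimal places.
\gamma(1) = 7.0083

Multiply the model equation by X_{t-k} and take expectations. With theta_0 = psi_0 = 1 and psi_j the MA(infinity) weights, this gives
  gamma(k) - sum_i phi_i gamma(k-i) = c_k,
  c_k = sigma^2 * sum_{j=k..q} theta_j psi_{j-k}   (c_k = 0 for k > q),
using gamma(-m) = gamma(m).
psi-weights needed (psi_j = theta_j + sum_i phi_i psi_{j-i}):
  psi_1 = theta_1 + phi_1 = 0.281 + (0.738) = 1.019
  psi_2 = theta_2 + phi_1 psi_1 = -0.324 + (0.738)(1.019) = 0.428022
Right-hand sides:
  c_0 = sigma^2 (1 + theta_1 psi_1 + theta_2 psi_2) = 4 * (1 + (0.281)(1.019) + (-0.324)(0.428022)) = 4 * 1.14766 = 4.590639
  c_1 = sigma^2 (theta_1 + theta_2 psi_1) = 4 * (0.281 + (-0.324)(1.019)) = -0.196624
  c_2 = sigma^2 theta_2 = 4 * (-0.324) = -1.296
Equations for k = 0 and k = 1 (AR order 1):
  gamma(0) = phi_1 gamma(1) + c_0
  gamma(1) = phi_1 gamma(0) + c_1
Substituting the second into the first: gamma(0) (1 - phi_1^2) = c_0 + phi_1 c_1, so
  gamma(0) = (c_0 + phi_1 c_1) / (1 - phi_1^2) = (4.590639 + (0.738)(-0.196624)) / (1 - (0.738)^2) = 4.445531 / 0.455356 = 9.762759.
  gamma(1) = phi_1 gamma(0) + c_1 = (0.738)(9.762759) + (-0.196624) = 7.008292.
Therefore gamma(1) = 7.0083 (to 4 decimal places).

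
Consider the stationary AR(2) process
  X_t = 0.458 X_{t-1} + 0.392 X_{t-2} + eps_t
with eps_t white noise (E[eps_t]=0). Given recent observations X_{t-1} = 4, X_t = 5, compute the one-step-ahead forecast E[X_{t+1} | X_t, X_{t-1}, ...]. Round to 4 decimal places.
E[X_{t+1} \mid \mathcal F_t] = 3.8580

For an AR(p) model X_t = c + sum_i phi_i X_{t-i} + eps_t, the
one-step-ahead conditional mean is
  E[X_{t+1} | X_t, ...] = c + sum_i phi_i X_{t+1-i}.
Substitute known values:
  E[X_{t+1} | ...] = (0.458) * (5) + (0.392) * (4)
                   = 3.8580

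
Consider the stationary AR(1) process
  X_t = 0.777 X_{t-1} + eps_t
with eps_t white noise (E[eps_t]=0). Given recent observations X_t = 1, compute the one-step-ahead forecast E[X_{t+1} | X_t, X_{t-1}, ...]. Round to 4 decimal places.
E[X_{t+1} \mid \mathcal F_t] = 0.7770

For an AR(p) model X_t = c + sum_i phi_i X_{t-i} + eps_t, the
one-step-ahead conditional mean is
  E[X_{t+1} | X_t, ...] = c + sum_i phi_i X_{t+1-i}.
Substitute known values:
  E[X_{t+1} | ...] = (0.777) * (1)
                   = 0.7770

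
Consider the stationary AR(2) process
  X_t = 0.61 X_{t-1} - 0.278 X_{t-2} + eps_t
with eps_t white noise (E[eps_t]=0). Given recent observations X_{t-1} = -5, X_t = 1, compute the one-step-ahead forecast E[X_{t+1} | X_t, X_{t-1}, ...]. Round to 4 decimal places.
E[X_{t+1} \mid \mathcal F_t] = 2.0000

For an AR(p) model X_t = c + sum_i phi_i X_{t-i} + eps_t, the
one-step-ahead conditional mean is
  E[X_{t+1} | X_t, ...] = c + sum_i phi_i X_{t+1-i}.
Substitute known values:
  E[X_{t+1} | ...] = (0.61) * (1) + (-0.278) * (-5)
                   = 2.0000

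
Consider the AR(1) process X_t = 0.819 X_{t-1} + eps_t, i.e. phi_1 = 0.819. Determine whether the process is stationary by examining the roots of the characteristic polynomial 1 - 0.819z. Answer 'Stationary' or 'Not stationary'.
\text{Stationary}

The AR(p) characteristic polynomial is P(z) = 1 - 0.819z.
Stationarity requires all roots to lie outside the unit circle, i.e. |z| > 1 for every root.
This is linear in z: 1 + (-0.819) z = 0  =>  z = -1/(-0.819) = 1.221001,  |z| = 1.221001.
Moduli of all roots: 1.2210.
All moduli strictly greater than 1? Yes.
Verdict: Stationary.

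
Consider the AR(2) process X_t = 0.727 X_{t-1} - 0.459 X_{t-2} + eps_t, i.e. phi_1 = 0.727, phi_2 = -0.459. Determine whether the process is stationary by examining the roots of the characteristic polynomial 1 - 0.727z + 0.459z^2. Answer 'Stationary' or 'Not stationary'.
\text{Stationary}

The AR(p) characteristic polynomial is P(z) = 1 - 0.727z + 0.459z^2.
Stationarity requires all roots to lie outside the unit circle, i.e. |z| > 1 for every root.
Set 1 + (-0.727) z + (0.459) z^2 = 0, i.e. a z^2 + b z + c = 0 with a = 0.459, b = -0.727, c = 1.
Discriminant D = b^2 - 4ac = (-0.727)^2 - 4*(0.459)*1 = 0.528529 - (1.836) = -1.307471.
D < 0, so the roots are the complex-conjugate pair z = (-b +/- i sqrt(-D)) / (2a) = 0.7919 +/- 1.2456i.
For a conjugate pair |z|^2 = z * conj(z) = (product of roots) = c/a = 1/(0.459) = 2.178649, so |z| = sqrt(2.178649) = 1.476 for both roots.
Moduli of all roots: 1.4760, 1.4760.
All moduli strictly greater than 1? Yes.
Verdict: Stationary.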